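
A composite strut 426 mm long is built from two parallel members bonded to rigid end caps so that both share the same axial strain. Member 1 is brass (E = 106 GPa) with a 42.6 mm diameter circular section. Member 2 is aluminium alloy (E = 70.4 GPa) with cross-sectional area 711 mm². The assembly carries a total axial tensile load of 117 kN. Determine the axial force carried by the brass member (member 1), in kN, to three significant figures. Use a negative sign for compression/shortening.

A_1 = 1425 mm².
Equal strain + equilibrium ⇒ each member carries load in proportion to AE: A₁E₁ = 151100000 N, A₂E₂ = 50050000 N, ΣAE = 201100000 N.
F₁ = P·A₁E₁/ΣAE = 117000·151100000/201100000 = 87880 N.

87.9 kN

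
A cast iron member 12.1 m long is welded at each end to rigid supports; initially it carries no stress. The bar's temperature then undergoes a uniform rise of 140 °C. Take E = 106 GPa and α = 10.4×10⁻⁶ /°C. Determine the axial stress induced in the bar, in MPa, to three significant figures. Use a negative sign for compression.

Free thermal expansion αLΔT = 10.4e-6 · 12100 · 140 = 17.62 mm.
The walls impose strain ε = −(17.62)/12100 = -1.4560e-03; σ = Eε = 106000 · -1.4560e-03 = -154.3 MPa.

-154 MPa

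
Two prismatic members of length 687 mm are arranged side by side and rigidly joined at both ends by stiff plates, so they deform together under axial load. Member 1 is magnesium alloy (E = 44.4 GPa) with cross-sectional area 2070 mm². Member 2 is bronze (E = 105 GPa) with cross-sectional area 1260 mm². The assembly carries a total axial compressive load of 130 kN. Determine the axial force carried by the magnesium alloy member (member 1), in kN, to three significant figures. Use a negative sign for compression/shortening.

-53.3 kN

Equal strain + equilibrium ⇒ each member carries load in proportion to AE: A₁E₁ = 91910000 N, A₂E₂ = 132300000 N, ΣAE = 224200000 N.
F₁ = P·A₁E₁/ΣAE = -130000·91910000/224200000 = -53290 N.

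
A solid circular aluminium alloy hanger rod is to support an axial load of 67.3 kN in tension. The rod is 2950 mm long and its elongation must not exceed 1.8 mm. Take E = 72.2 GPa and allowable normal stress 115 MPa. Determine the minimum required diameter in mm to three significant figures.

44.1 mm

Required area A ≥ P/σ_allow = 67300/115 = 585.2 mm².
For a solid circular section, d ≥ √(4A/π) = 27.3 mm.
Elongation limit: A ≥ PL/(Eδ_allow) = 67300·2950/(72200·1.8) = 1528 mm² ⇒ d ≥ 44.1 mm.
The elongation limit governs.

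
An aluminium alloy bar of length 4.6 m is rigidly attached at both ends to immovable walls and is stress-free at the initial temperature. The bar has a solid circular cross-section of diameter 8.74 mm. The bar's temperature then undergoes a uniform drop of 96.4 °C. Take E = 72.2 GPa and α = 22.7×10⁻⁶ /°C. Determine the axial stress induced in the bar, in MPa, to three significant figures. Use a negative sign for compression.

158 MPa

Free thermal expansion αLΔT = 22.7e-6 · 4600 · -96.4 = -10.07 mm.
The walls impose strain ε = −(-10.07)/4600 = 2.1883e-03; σ = Eε = 72200 · 2.1883e-03 = 158 MPa.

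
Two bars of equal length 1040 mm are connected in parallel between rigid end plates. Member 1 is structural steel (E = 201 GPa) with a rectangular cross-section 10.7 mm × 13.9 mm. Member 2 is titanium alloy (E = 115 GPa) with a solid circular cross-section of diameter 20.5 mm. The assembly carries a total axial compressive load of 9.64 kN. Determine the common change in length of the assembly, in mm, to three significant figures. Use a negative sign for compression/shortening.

-0.148 mm

A_1 = 148.7 mm².
A_2 = 330.1 mm².
Equal strain + equilibrium ⇒ each member carries load in proportion to AE: A₁E₁ = 29890000 N, A₂E₂ = 37960000 N, ΣAE = 67850000 N.
δ = PL/ΣAE = -9640·1040/67850000 = -0.1478 mm.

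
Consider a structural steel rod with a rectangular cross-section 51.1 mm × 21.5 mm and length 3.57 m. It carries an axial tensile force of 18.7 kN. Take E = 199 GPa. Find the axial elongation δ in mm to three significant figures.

0.305 mm

A = 1099 mm².
δ_mech = NL/(AE) = 18700·3570/(1099·199000) = 0.3053 mm.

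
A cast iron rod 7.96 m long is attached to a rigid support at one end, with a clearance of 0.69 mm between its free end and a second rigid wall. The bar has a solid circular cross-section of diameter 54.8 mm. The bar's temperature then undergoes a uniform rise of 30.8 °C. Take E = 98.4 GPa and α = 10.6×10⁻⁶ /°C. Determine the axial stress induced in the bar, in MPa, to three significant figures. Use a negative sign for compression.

-23.6 MPa

Free thermal expansion αLΔT = 10.6e-6 · 7960 · 30.8 = 2.599 mm.
The walls engage after the gap closes; constrained expansion = 2.599 − 0.69 = 1.909 mm.
The walls impose strain ε = −(1.909)/7960 = -2.3980e-04; σ = Eε = 98400 · -2.3980e-04 = -23.6 MPa.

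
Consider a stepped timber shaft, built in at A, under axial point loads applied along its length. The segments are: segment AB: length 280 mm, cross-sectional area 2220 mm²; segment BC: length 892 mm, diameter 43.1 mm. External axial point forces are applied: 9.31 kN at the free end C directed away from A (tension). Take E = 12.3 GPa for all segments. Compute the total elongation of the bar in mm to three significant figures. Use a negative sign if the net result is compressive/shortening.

Internal axial forces (sectioning from the free end, tension +): N_BC = 9.31 kN, N_AB = 9.31 kN.
A_BC = 1459 mm².
δ_AB = 9310·280/(2220·12300) = 0.09547 mm
δ_BC = 9310·892/(1459·12300) = 0.4628 mm
δ = Σδ_i = 0.5582 mm.

0.558 mm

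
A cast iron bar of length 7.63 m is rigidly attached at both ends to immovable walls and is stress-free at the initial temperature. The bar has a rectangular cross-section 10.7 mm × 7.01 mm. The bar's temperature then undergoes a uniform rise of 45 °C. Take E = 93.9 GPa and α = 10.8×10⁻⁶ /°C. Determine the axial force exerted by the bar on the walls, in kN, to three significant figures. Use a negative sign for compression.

-3.42 kN

Free thermal expansion αLΔT = 10.8e-6 · 7630 · 45 = 3.708 mm.
The walls impose strain ε = −(3.708)/7630 = -4.8600e-04; σ = Eε = 93900 · -4.8600e-04 = -45.64 MPa.
Wall reaction R = σ·A = -45.64·75.01 = -3423 N = -3.423 kN.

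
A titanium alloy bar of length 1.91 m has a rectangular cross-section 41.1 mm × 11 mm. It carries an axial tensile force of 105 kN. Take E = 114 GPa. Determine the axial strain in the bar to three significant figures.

A = 452.1 mm².
σ = N/A = 232.2 MPa; ε = σ/E = 232.2/114000 = 2.037e-03.

0.00204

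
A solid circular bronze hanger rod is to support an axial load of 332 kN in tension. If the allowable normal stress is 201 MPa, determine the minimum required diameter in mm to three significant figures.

Required area A ≥ P/σ_allow = 332000/201 = 1652 mm².
For a solid circular section, d ≥ √(4A/π) = 45.86 mm.

45.9 mm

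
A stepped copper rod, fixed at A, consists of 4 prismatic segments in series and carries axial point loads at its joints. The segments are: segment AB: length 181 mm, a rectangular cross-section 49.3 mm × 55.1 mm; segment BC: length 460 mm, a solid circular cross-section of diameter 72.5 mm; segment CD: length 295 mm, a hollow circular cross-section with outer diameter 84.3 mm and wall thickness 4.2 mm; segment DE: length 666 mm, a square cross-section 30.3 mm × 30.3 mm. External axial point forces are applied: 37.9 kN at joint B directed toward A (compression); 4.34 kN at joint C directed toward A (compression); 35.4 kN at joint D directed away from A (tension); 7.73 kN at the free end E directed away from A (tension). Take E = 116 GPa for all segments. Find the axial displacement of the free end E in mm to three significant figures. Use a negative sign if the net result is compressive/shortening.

0.190 mm

Internal axial forces (sectioning from the free end, tension +): N_DE = 7.73 kN, N_CD = 43.13 kN, N_BC = 38.79 kN, N_AB = 0.89 kN.
A_AB = 2716 mm².
A_BC = 4128 mm².
A_CD = 1057 mm².
A_DE = 918.1 mm².
δ_AB = 890·181/(2716·116000) = 0.0005112 mm
δ_BC = 38790·460/(4128·116000) = 0.03726 mm
δ_CD = 43130·295/(1057·116000) = 0.1038 mm
δ_DE = 7730·666/(918.1·116000) = 0.04834 mm
δ = Σδ_i = 0.1899 mm.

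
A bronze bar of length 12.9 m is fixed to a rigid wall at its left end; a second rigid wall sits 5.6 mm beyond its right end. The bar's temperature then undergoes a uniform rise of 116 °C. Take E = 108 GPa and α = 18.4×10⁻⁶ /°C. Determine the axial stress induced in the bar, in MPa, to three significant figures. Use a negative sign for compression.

-184 MPa

Free thermal expansion αLΔT = 18.4e-6 · 12900 · 116 = 27.53 mm.
The walls engage after the gap closes; constrained expansion = 27.53 − 5.6 = 21.93 mm.
The walls impose strain ε = −(21.93)/12900 = -1.7003e-03; σ = Eε = 108000 · -1.7003e-03 = -183.6 MPa.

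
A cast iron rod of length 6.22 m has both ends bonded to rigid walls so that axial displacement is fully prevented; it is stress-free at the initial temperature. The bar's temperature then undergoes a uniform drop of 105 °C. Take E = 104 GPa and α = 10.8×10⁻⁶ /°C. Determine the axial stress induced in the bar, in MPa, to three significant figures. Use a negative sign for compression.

118 MPa

Free thermal expansion αLΔT = 10.8e-6 · 6220 · -105 = -7.053 mm.
The walls impose strain ε = −(-7.053)/6220 = 1.1340e-03; σ = Eε = 104000 · 1.1340e-03 = 117.9 MPa.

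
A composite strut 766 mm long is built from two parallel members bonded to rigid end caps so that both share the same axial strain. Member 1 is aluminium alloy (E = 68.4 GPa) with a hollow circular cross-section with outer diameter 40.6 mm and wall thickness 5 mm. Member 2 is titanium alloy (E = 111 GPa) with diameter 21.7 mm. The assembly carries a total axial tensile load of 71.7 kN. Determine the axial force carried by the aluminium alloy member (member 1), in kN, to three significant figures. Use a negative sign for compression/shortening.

A_1 = 559.2 mm².
A_2 = 369.8 mm².
Equal strain + equilibrium ⇒ each member carries load in proportion to AE: A₁E₁ = 38250000 N, A₂E₂ = 41050000 N, ΣAE = 79300000 N.
F₁ = P·A₁E₁/ΣAE = 71700·38250000/79300000 = 34580 N.

34.6 kN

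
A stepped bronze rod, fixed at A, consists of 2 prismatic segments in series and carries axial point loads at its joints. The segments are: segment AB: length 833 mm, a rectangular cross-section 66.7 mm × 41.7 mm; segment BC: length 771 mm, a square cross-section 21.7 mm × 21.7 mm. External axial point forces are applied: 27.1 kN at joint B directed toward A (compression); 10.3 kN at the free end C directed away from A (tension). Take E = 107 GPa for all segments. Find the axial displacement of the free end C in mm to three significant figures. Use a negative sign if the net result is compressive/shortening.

Internal axial forces (sectioning from the free end, tension +): N_BC = 10.3 kN, N_AB = -16.8 kN.
A_AB = 2781 mm².
A_BC = 470.9 mm².
δ_AB = -16800·833/(2781·107000) = -0.04702 mm
δ_BC = 10300·771/(470.9·107000) = 0.1576 mm
δ = Σδ_i = 0.1106 mm.

0.111 mm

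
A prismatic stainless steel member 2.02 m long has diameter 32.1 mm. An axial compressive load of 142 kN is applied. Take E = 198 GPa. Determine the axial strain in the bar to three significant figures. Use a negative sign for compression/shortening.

A = 809.3 mm².
σ = N/A = -175.5 MPa; ε = σ/E = -175.5/198000 = -8.862e-04.

-8.86e-04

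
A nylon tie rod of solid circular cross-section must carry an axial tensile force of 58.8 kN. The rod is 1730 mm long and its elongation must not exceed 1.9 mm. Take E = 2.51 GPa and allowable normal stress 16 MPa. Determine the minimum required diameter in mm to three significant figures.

165 mm

Required area A ≥ P/σ_allow = 58800/16 = 3675 mm².
For a solid circular section, d ≥ √(4A/π) = 68.4 mm.
Elongation limit: A ≥ PL/(Eδ_allow) = 58800·1730/(2510·1.9) = 21330 mm² ⇒ d ≥ 164.8 mm.
The elongation limit governs.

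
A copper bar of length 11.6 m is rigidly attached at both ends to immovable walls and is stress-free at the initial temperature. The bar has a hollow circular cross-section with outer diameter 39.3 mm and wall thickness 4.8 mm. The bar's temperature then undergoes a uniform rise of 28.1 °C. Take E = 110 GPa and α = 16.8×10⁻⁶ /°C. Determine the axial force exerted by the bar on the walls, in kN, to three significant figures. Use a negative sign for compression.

-27.0 kN

Free thermal expansion αLΔT = 16.8e-6 · 11600 · 28.1 = 5.476 mm.
The walls impose strain ε = −(5.476)/11600 = -4.7208e-04; σ = Eε = 110000 · -4.7208e-04 = -51.93 MPa.
Wall reaction R = σ·A = -51.93·520.2 = -27020 N = -27.02 kN.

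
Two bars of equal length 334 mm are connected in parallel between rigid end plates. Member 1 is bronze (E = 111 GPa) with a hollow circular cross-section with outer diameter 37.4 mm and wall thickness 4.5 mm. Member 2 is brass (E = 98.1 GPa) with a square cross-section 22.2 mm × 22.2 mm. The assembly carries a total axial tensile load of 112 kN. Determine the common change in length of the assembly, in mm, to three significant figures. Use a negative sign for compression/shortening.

A_1 = 465.1 mm².
A_2 = 492.8 mm².
Equal strain + equilibrium ⇒ each member carries load in proportion to AE: A₁E₁ = 51630000 N, A₂E₂ = 48350000 N, ΣAE = 99980000 N.
δ = PL/ΣAE = 112000·334/99980000 = 0.3742 mm.

0.374 mm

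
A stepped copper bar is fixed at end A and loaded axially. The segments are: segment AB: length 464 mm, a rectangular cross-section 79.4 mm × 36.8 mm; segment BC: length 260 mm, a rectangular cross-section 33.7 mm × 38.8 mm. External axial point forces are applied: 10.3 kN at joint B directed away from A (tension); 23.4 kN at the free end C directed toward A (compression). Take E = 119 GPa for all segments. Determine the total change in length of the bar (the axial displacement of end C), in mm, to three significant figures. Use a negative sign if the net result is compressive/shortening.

Internal axial forces (sectioning from the free end, tension +): N_BC = -23.4 kN, N_AB = -13.1 kN.
A_AB = 2922 mm².
A_BC = 1308 mm².
δ_AB = -13100·464/(2922·119000) = -0.01748 mm
δ_BC = -23400·260/(1308·119000) = -0.0391 mm
δ = Σδ_i = -0.05658 mm.

-0.0566 mm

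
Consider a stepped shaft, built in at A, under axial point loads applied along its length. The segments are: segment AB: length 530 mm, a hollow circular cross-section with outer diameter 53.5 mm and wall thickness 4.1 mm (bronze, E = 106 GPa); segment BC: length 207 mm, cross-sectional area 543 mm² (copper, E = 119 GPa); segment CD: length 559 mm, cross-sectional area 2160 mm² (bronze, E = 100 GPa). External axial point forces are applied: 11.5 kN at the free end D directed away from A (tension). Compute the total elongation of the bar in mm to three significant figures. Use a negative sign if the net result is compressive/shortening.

Internal axial forces (sectioning from the free end, tension +): N_CD = 11.5 kN, N_BC = 11.5 kN, N_AB = 11.5 kN.
A_AB = 636.3 mm².
δ_AB = 11500·530/(636.3·106000) = 0.09037 mm
δ_BC = 11500·207/(543·119000) = 0.03684 mm
δ_CD = 11500·559/(2160·100000) = 0.02976 mm
δ = Σδ_i = 0.157 mm.

0.157 mm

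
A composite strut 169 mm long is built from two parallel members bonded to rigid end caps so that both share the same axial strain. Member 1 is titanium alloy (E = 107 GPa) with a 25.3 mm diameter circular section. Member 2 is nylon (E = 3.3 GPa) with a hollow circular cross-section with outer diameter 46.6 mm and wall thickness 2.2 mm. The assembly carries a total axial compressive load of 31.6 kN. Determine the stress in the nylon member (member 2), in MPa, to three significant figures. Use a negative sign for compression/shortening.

A_1 = 502.7 mm².
A_2 = 306.9 mm².
Equal strain + equilibrium ⇒ each member carries load in proportion to AE: A₁E₁ = 53790000 N, A₂E₂ = 1013000 N, ΣAE = 54800000 N.
σ₂ = P·E₂/ΣAE = -31600·3300/54800000 = -1.903 MPa.

-1.90 MPa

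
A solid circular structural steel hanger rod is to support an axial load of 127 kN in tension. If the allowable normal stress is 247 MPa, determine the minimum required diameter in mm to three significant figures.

25.6 mm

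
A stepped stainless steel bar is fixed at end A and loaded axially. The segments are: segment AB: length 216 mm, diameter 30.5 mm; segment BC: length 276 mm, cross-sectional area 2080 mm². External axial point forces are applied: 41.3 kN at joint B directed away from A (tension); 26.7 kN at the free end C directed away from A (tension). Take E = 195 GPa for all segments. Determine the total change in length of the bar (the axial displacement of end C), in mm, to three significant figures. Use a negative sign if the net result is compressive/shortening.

0.121 mm

Internal axial forces (sectioning from the free end, tension +): N_BC = 26.7 kN, N_AB = 68 kN.
A_AB = 730.6 mm².
δ_AB = 68000·216/(730.6·195000) = 0.1031 mm
δ_BC = 26700·276/(2080·195000) = 0.01817 mm
δ = Σδ_i = 0.1213 mm.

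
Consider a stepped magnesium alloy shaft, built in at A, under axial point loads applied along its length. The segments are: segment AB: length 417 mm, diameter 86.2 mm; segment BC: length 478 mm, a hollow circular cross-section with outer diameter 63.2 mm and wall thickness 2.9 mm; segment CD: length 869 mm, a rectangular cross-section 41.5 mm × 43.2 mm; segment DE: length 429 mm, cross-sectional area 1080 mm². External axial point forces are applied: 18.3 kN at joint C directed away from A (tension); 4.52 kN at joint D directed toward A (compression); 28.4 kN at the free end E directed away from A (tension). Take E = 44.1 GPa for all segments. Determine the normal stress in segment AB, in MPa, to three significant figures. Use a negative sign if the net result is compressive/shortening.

Internal axial forces (sectioning from the free end, tension +): N_DE = 28.4 kN, N_CD = 23.88 kN, N_BC = 42.18 kN, N_AB = 42.18 kN.
A_AB = 5836 mm².
σ_AB = N_AB/A_AB = 42180/5836 = 7.228 MPa.

7.23 MPa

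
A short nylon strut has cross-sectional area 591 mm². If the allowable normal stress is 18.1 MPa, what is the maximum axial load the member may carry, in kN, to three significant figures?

P_max = σ_allow · A = 18.1 · 591 = 10700 N = 10.7 kN.

10.7 kN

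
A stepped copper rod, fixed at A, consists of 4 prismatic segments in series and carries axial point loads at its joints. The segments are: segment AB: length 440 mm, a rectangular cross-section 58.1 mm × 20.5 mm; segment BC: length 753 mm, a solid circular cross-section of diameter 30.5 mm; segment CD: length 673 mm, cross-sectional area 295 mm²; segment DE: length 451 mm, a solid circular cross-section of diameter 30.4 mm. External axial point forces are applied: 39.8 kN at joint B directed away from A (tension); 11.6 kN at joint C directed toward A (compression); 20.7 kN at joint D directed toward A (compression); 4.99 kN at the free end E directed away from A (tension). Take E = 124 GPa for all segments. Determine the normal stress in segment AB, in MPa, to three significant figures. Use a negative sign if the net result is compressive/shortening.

10.5 MPa

Internal axial forces (sectioning from the free end, tension +): N_DE = 4.99 kN, N_CD = -15.71 kN, N_BC = -27.31 kN, N_AB = 12.49 kN.
A_AB = 1191 mm².
σ_AB = N_AB/A_AB = 12490/1191 = 10.49 MPa.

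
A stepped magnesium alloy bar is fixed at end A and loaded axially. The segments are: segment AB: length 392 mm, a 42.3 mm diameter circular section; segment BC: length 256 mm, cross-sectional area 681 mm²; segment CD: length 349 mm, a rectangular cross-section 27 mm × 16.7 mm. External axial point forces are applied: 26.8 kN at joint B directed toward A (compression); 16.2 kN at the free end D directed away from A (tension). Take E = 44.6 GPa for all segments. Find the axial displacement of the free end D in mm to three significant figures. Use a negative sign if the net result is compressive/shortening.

0.351 mm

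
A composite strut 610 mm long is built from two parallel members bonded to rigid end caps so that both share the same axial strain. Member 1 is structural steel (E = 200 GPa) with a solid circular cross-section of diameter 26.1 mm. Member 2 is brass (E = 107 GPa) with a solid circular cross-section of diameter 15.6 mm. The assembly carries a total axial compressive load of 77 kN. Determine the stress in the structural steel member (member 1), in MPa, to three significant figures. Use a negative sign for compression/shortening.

-121 MPa

A_1 = 535 mm².
A_2 = 191.1 mm².
Equal strain + equilibrium ⇒ each member carries load in proportion to AE: A₁E₁ = 107000000 N, A₂E₂ = 20450000 N, ΣAE = 127500000 N.
σ₁ = P·E₁/ΣAE = -77000·200000/127500000 = -120.8 MPa.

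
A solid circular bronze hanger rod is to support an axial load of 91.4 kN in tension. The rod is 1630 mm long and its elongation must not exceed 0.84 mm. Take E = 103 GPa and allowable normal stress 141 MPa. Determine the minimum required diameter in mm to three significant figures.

46.8 mm

Required area A ≥ P/σ_allow = 91400/141 = 648.2 mm².
For a solid circular section, d ≥ √(4A/π) = 28.73 mm.
Elongation limit: A ≥ PL/(Eδ_allow) = 91400·1630/(103000·0.84) = 1722 mm² ⇒ d ≥ 46.82 mm.
The elongation limit governs.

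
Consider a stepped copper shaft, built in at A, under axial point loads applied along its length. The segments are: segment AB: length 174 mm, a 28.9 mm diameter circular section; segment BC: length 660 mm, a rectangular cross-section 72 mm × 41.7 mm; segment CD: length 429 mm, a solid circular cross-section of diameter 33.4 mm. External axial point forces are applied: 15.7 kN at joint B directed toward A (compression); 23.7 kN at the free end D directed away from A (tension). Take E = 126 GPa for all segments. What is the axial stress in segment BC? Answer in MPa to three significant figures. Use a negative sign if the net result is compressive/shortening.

Internal axial forces (sectioning from the free end, tension +): N_CD = 23.7 kN, N_BC = 23.7 kN, N_AB = 8 kN.
A_BC = 3002 mm².
σ_BC = N_BC/A_BC = 23700/3002 = 7.894 MPa.

7.89 MPa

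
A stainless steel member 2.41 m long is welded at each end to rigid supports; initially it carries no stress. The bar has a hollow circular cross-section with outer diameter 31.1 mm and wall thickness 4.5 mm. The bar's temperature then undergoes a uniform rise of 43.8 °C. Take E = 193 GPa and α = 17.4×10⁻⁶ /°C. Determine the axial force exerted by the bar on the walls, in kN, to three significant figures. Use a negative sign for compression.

Free thermal expansion αLΔT = 17.4e-6 · 2410 · 43.8 = 1.837 mm.
The walls impose strain ε = −(1.837)/2410 = -7.6212e-04; σ = Eε = 193000 · -7.6212e-04 = -147.1 MPa.
Wall reaction R = σ·A = -147.1·376 = -55310 N = -55.31 kN.

-55.3 kN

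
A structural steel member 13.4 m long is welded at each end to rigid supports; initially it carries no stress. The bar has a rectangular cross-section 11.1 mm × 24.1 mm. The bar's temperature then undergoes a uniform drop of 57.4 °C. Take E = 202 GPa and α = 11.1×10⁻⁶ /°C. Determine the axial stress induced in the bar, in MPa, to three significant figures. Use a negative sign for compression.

129 MPa

Free thermal expansion αLΔT = 11.1e-6 · 13400 · -57.4 = -8.538 mm.
The walls impose strain ε = −(-8.538)/13400 = 6.3714e-04; σ = Eε = 202000 · 6.3714e-04 = 128.7 MPa.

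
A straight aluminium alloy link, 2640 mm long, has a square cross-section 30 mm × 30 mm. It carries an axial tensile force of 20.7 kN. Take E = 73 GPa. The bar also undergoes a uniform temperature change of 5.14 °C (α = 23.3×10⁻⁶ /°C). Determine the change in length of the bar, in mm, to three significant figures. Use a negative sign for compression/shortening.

A = 900 mm².
δ_mech = NL/(AE) = 20700·2640/(900·73000) = 0.8318 mm.
δ_thermal = αLΔT = 23.3e-6·2640·5.14 = 0.3162 mm.
δ = δ_mech + δ_thermal = 1.148 mm.

1.15 mm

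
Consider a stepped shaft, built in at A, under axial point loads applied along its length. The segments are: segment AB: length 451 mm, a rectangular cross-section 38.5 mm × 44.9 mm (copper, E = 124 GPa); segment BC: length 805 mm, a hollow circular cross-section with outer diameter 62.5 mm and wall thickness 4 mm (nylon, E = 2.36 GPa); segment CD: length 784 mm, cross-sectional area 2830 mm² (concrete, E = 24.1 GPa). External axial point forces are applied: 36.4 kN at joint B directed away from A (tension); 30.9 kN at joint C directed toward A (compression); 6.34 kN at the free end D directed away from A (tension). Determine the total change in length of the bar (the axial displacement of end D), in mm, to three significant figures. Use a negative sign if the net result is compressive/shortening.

Internal axial forces (sectioning from the free end, tension +): N_CD = 6.34 kN, N_BC = -24.56 kN, N_AB = 11.84 kN.
A_AB = 1729 mm².
A_BC = 735.1 mm².
δ_AB = 11840·451/(1729·124000) = 0.02491 mm
δ_BC = -24560·805/(735.1·2360) = -11.4 mm
δ_CD = 6340·784/(2830·24100) = 0.07288 mm
δ = Σδ_i = -11.3 mm.

-11.3 mm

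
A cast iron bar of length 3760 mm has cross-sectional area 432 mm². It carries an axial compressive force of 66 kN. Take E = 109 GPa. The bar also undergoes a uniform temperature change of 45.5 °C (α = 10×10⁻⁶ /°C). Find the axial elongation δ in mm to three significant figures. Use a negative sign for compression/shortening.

δ_mech = NL/(AE) = -66000·3760/(432·109000) = -5.27 mm.
δ_thermal = αLΔT = 10e-6·3760·45.5 = 1.711 mm.
δ = δ_mech + δ_thermal = -3.559 mm.

-3.56 mm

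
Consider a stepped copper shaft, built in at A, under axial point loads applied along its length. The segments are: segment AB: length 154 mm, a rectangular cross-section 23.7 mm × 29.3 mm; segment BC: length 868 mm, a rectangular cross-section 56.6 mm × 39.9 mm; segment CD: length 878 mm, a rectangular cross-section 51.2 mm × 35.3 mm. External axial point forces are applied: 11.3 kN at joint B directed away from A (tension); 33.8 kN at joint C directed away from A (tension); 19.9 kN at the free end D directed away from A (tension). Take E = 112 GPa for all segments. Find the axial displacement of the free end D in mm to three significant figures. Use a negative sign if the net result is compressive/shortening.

Internal axial forces (sectioning from the free end, tension +): N_CD = 19.9 kN, N_BC = 53.7 kN, N_AB = 65 kN.
A_AB = 694.4 mm².
A_BC = 2258 mm².
A_CD = 1807 mm².
δ_AB = 65000·154/(694.4·112000) = 0.1287 mm
δ_BC = 53700·868/(2258·112000) = 0.1843 mm
δ_CD = 19900·878/(1807·112000) = 0.08631 mm
δ = Σδ_i = 0.3993 mm.

0.399 mm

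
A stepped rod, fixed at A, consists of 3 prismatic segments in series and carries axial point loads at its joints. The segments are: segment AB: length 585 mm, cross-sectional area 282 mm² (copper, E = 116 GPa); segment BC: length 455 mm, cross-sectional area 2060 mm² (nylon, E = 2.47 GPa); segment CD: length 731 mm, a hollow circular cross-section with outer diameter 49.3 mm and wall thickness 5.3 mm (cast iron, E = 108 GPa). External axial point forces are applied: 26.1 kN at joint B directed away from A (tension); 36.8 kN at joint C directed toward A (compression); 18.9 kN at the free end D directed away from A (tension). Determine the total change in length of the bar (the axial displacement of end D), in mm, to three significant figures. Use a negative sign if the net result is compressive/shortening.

-1.28 mm

Internal axial forces (sectioning from the free end, tension +): N_CD = 18.9 kN, N_BC = -17.9 kN, N_AB = 8.2 kN.
A_CD = 732.6 mm².
δ_AB = 8200·585/(282·116000) = 0.1466 mm
δ_BC = -17900·455/(2060·2470) = -1.601 mm
δ_CD = 18900·731/(732.6·108000) = 0.1746 mm
δ = Σδ_i = -1.279 mm.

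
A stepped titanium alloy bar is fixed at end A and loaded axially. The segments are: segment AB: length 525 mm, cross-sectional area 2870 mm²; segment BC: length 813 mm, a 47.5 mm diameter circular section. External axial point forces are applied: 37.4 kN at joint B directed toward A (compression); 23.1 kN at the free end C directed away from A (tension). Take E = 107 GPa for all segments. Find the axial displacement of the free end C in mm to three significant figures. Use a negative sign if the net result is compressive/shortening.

Internal axial forces (sectioning from the free end, tension +): N_BC = 23.1 kN, N_AB = -14.3 kN.
A_BC = 1772 mm².
δ_AB = -14300·525/(2870·107000) = -0.02445 mm
δ_BC = 23100·813/(1772·107000) = 0.09905 mm
δ = Σδ_i = 0.0746 mm.

0.0746 mm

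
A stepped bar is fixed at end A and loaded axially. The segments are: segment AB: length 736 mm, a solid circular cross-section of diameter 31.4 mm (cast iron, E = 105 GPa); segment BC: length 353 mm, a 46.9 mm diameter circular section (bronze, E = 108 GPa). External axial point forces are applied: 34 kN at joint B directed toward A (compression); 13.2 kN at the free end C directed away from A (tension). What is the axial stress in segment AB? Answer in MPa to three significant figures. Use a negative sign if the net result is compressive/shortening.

-26.9 MPa

Internal axial forces (sectioning from the free end, tension +): N_BC = 13.2 kN, N_AB = -20.8 kN.
A_AB = 774.4 mm².
σ_AB = N_AB/A_AB = -20800/774.4 = -26.86 MPa.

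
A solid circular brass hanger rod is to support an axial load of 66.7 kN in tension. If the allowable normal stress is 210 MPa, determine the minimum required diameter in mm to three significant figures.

Required area A ≥ P/σ_allow = 66700/210 = 317.6 mm².
For a solid circular section, d ≥ √(4A/π) = 20.11 mm.

20.1 mm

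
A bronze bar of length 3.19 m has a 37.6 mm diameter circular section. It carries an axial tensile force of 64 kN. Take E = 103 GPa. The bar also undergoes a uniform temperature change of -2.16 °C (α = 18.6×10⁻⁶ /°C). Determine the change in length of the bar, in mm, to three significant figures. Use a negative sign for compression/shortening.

A = 1110 mm².
δ_mech = NL/(AE) = 64000·3190/(1110·103000) = 1.785 mm.
δ_thermal = αLΔT = 18.6e-6·3190·-2.16 = -0.1282 mm.
δ = δ_mech + δ_thermal = 1.657 mm.

1.66 mm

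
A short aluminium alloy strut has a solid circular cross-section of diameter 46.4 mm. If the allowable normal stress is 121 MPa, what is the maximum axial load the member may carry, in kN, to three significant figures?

205 kN

A = 1691 mm².
P_max = σ_allow · A = 121 · 1691 = 204600 N = 204.6 kN.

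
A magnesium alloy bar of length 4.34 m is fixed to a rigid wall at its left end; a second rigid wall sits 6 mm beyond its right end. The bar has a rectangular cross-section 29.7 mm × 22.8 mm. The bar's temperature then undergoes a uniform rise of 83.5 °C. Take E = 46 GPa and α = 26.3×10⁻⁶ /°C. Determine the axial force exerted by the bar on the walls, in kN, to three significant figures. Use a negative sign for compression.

Free thermal expansion αLΔT = 26.3e-6 · 4340 · 83.5 = 9.531 mm.
The walls engage after the gap closes; constrained expansion = 9.531 − 6 = 3.531 mm.
The walls impose strain ε = −(3.531)/4340 = -8.1356e-04; σ = Eε = 46000 · -8.1356e-04 = -37.42 MPa.
Wall reaction R = σ·A = -37.42·677.2 = -25340 N = -25.34 kN.

-25.3 kN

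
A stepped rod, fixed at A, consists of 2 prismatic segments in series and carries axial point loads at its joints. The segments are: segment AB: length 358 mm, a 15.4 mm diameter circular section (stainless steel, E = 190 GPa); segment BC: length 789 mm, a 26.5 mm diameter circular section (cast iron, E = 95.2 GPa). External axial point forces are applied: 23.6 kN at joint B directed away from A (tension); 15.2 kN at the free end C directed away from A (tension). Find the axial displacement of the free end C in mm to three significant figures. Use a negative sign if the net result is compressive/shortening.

0.621 mm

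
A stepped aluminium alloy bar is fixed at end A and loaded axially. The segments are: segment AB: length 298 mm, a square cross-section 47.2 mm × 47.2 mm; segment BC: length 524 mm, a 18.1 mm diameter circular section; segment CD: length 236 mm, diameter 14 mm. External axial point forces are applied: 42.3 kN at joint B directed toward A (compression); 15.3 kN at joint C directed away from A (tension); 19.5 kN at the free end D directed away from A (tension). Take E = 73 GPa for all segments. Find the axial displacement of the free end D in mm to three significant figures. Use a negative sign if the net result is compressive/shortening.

1.37 mm

Internal axial forces (sectioning from the free end, tension +): N_CD = 19.5 kN, N_BC = 34.8 kN, N_AB = -7.5 kN.
A_AB = 2228 mm².
A_BC = 257.3 mm².
A_CD = 153.9 mm².
δ_AB = -7500·298/(2228·73000) = -0.01374 mm
δ_BC = 34800·524/(257.3·73000) = 0.9708 mm
δ_CD = 19500·236/(153.9·73000) = 0.4095 mm
δ = Σδ_i = 1.367 mm.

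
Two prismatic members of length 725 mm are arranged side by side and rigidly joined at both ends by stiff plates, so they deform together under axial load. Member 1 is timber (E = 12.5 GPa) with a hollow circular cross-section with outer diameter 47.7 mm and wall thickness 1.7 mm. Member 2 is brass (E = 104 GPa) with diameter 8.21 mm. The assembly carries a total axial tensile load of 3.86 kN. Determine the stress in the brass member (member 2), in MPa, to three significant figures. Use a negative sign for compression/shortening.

A_1 = 245.7 mm².
A_2 = 52.94 mm².
Equal strain + equilibrium ⇒ each member carries load in proportion to AE: A₁E₁ = 3071000 N, A₂E₂ = 5506000 N, ΣAE = 8577000 N.
σ₂ = P·E₂/ΣAE = 3860·104000/8577000 = 46.81 MPa.

46.8 MPa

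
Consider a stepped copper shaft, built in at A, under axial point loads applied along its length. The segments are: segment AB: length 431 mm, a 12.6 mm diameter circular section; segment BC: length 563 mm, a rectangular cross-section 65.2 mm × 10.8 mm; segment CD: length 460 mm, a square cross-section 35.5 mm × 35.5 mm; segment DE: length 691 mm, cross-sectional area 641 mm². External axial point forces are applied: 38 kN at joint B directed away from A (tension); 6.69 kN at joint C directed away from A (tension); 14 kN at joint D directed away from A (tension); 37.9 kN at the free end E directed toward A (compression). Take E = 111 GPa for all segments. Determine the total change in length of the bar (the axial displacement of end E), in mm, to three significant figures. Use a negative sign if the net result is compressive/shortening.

Internal axial forces (sectioning from the free end, tension +): N_DE = -37.9 kN, N_CD = -23.9 kN, N_BC = -17.21 kN, N_AB = 20.79 kN.
A_AB = 124.7 mm².
A_BC = 704.2 mm².
A_CD = 1260 mm².
δ_AB = 20790·431/(124.7·111000) = 0.6474 mm
δ_BC = -17210·563/(704.2·111000) = -0.124 mm
δ_CD = -23900·460/(1260·111000) = -0.07859 mm
δ_DE = -37900·691/(641·111000) = -0.3681 mm
δ = Σδ_i = 0.07678 mm.

0.0768 mm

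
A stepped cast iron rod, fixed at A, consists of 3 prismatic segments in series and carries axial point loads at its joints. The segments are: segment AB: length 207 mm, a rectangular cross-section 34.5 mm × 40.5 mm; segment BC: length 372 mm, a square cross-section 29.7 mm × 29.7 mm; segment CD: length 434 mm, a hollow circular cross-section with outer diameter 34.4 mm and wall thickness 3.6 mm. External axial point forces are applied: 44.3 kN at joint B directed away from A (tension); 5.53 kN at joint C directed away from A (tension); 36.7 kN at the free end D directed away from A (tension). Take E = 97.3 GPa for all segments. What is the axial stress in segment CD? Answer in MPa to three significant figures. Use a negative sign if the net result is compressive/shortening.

105 MPa

Internal axial forces (sectioning from the free end, tension +): N_CD = 36.7 kN, N_BC = 42.23 kN, N_AB = 86.53 kN.
A_CD = 348.3 mm².
σ_CD = N_CD/A_CD = 36700/348.3 = 105.4 MPa.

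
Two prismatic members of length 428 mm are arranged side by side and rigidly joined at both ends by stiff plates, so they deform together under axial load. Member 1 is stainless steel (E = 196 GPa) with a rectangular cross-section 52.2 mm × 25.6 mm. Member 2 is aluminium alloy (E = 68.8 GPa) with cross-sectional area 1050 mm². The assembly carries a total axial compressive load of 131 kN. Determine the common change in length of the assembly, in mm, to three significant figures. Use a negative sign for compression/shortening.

A_1 = 1336 mm².
Equal strain + equilibrium ⇒ each member carries load in proportion to AE: A₁E₁ = 261900000 N, A₂E₂ = 72240000 N, ΣAE = 334200000 N.
δ = PL/ΣAE = -131000·428/334200000 = -0.1678 mm.

-0.168 mm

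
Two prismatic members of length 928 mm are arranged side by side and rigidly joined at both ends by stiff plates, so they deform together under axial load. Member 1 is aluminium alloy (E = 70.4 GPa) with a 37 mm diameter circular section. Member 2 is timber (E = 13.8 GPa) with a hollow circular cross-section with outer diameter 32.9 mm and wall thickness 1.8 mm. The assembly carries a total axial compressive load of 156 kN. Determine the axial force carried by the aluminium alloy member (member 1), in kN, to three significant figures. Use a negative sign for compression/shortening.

A_1 = 1075 mm².
A_2 = 175.9 mm².
Equal strain + equilibrium ⇒ each member carries load in proportion to AE: A₁E₁ = 75690000 N, A₂E₂ = 2427000 N, ΣAE = 78120000 N.
F₁ = P·A₁E₁/ΣAE = -156000·75690000/78120000 = -151200 N.

-151 kN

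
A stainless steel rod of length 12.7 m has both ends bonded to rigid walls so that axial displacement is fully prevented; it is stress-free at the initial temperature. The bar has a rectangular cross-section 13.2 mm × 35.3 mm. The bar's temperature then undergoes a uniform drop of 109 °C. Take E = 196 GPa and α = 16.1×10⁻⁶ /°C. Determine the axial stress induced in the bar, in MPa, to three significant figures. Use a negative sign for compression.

344 MPa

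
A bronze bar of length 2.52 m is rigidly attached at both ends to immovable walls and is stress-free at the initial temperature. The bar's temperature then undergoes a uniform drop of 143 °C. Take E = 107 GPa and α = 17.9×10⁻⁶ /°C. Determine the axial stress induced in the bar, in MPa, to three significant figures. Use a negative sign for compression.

Free thermal expansion αLΔT = 17.9e-6 · 2520 · -143 = -6.45 mm.
The walls impose strain ε = −(-6.45)/2520 = 2.5597e-03; σ = Eε = 107000 · 2.5597e-03 = 273.9 MPa.

274 MPa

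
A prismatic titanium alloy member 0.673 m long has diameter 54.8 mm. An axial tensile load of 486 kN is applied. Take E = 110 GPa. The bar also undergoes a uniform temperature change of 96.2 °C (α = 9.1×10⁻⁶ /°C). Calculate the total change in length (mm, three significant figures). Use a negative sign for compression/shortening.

1.85 mm

A = 2359 mm².
δ_mech = NL/(AE) = 486000·673/(2359·110000) = 1.261 mm.
δ_thermal = αLΔT = 9.1e-6·673·96.2 = 0.5892 mm.
δ = δ_mech + δ_thermal = 1.85 mm.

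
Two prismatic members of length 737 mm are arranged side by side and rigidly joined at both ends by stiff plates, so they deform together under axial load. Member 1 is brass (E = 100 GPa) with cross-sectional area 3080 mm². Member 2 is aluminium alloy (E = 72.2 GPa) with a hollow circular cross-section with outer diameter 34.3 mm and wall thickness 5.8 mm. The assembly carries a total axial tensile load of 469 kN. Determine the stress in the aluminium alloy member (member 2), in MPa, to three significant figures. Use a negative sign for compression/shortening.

A_2 = 519.3 mm².
Equal strain + equilibrium ⇒ each member carries load in proportion to AE: A₁E₁ = 308000000 N, A₂E₂ = 37490000 N, ΣAE = 345500000 N.
σ₂ = P·E₂/ΣAE = 469000·72200/345500000 = 98.01 MPa.

98.0 MPa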